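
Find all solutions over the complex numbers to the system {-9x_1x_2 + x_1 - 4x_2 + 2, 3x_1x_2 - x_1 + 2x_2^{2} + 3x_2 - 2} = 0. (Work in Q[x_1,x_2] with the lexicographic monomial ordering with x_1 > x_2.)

Compute a lex Gröbner basis by Buchberger's algorithm.
f_1 = -9x_1x_2 + x_1 - 4x_2 + 2, LT = x_1x_2.
f_2 = 3x_1x_2 - x_1 + 2x_2^{2} + 3x_2 - 2, LT = x_1x_2.

S(f_1,f_2): lcm = x_1x_2. S = \tfrac{2}{9}x_1 - \tfrac{2}{3}x_2^{2} - \tfrac{5}{9}x_2 + \tfrac{4}{9}.
  leading term x_1: no divisor's leading term divides it; move \tfrac{2}{9}x_1 to the remainder.
  leading term x_2^{2}: no divisor's leading term divides it; move -\tfrac{2}{3}x_2^{2} to the remainder.
  leading term x_2: no divisor's leading term divides it; move -\tfrac{5}{9}x_2 to the remainder.
  leading term 1: no divisor's leading term divides it; move \tfrac{4}{9} to the remainder.
  remainder \tfrac{2}{9}x_1 - \tfrac{2}{3}x_2^{2} - \tfrac{5}{9}x_2 + \tfrac{4}{9} ≠ 0; add h_3 = \tfrac{2}{9}x_1 - \tfrac{2}{3}x_2^{2} - \tfrac{5}{9}x_2 + \tfrac{4}{9} to the basis.

S(f_1,h_3): lcm = x_1x_2. S = -\tfrac{1}{9}x_1 + 3x_2^{3} + \tfrac{5}{2}x_2^{2} - \tfrac{14}{9}x_2 - \tfrac{2}{9}.
  leading term x_1: subtract (-\tfrac{1}{2})·h_3 from -\tfrac{1}{9}x_1 + 3x_2^{3} + \tfrac{5}{2}x_2^{2} - \tfrac{14}{9}x_2 - \tfrac{2}{9} → 3x_2^{3} + \tfrac{13}{6}x_2^{2} - \tfrac{11}{6}x_2
  leading term x_2^{3}: no divisor's leading term divides it; move 3x_2^{3} to the remainder.
  leading term x_2^{2}: no divisor's leading term divides it; move \tfrac{13}{6}x_2^{2} to the remainder.
  leading term x_2: no divisor's leading term divides it; move -\tfrac{11}{6}x_2 to the remainder.
  remainder 3x_2^{3} + \tfrac{13}{6}x_2^{2} - \tfrac{11}{6}x_2 ≠ 0; add h_4 = 3x_2^{3} + \tfrac{13}{6}x_2^{2} - \tfrac{11}{6}x_2 to the basis.

The other S-polynomials (S(f_2,h_3), S(f_1,h_4), S(f_2,h_4), S(h_3,h_4)) all reduce to 0 modulo the current basis, so we have a Gröbner basis.
Inter-reduce: drop elements whose leading term is divisible by another's, tail-reduce, and make monic.
Reduced Gröbner basis: {x_1 - 3x_2^{2} - \tfrac{5}{2}x_2 + 2, x_2^{3} + \tfrac{13}{18}x_2^{2} - \tfrac{11}{18}x_2}.

The lex basis is triangular: the last element involves only x_2. Solving x_2^{3} + \tfrac{13}{18}x_2^{2} - \tfrac{11}{18}x_2 = 0 gives x_2 ∈ {-11/9, 0, 1/2}; substituting each value into the earlier elements determines the remaining variables.
  x_2 = -11/9: the earlier basis element becomes x_1 + \tfrac{31}{54} = 0, giving x_1 = -31/54 — point (-31/54, -11/9).
  x_2 = 0: the earlier basis element becomes x_1 + 2 = 0, giving x_1 = -2 — point (-2, 0).
  x_2 = 1/2: the earlier basis element becomes x_1 = 0, giving x_1 = 0 — point (0, 1/2).

{(-31/54, -11/9), (-2, 0), (0, 1/2)}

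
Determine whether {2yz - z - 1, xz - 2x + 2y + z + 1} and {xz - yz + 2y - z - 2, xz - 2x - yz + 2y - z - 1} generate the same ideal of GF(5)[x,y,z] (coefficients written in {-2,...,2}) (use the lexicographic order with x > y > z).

No, the ideals differ.

Equality of ideals is decidable: compute both reduced Gröbner bases (unique for the ordering) and check whether they agree.
Buchberger on the first generating set:
f_1 = 2yz - z - 1, LT = yz.
f_2 = xz - 2x + 2y + z + 1, LT = xz.

S(f_1,f_2): lcm = xyz. S = 2xy + 2xz + 2x - 2y^2 - yz - y.
  reduce S modulo (f_1, f_2):
  remainder 2xy + x - 2y^2 ≠ 0; add g_3 = 2xy + x - 2y^2 to the basis.

The other S-polynomials (S(f_1,g_3), S(f_2,g_3)) all reduce to 0 modulo the current basis, so we have a Gröbner basis.
Inter-reduce: drop elements whose leading term is divisible by another's, tail-reduce, and make monic.
Reduced Gröbner basis: {xy - 2x - y^2, xz - 2x + 2y + z + 1, yz + 2z + 2}.

Buchberger on the second generating set:
h_1 = xz - yz + 2y - z - 2, LT = xz.
h_2 = xz - 2x - yz + 2y - z - 1, LT = xz.

S(h_1,h_2): lcm = xz. S = 2x - 1.
  reduce S modulo (h_1, h_2):
  remainder 2x - 1 ≠ 0; add k_3 = 2x - 1 to the basis.

S(h_1,k_3): lcm = xz. S = -yz + 2y + 2z - 2.
  reduce S modulo (h_1, h_2, k_3):
  remainder -yz + 2y + 2z - 2 ≠ 0; add k_4 = -yz + 2y + 2z - 2 to the basis.

The other S-polynomials (S(h_2,k_3), S(h_1,k_4), S(h_2,k_4), S(k_3,k_4)) all reduce to 0 modulo the current basis, so we have a Gröbner basis.
Inter-reduce: drop elements whose leading term is divisible by another's, tail-reduce, and make monic.
Reduced Gröbner basis: {x + 2, yz - 2y - 2z + 2}.

These differ, so the ideals are not equal.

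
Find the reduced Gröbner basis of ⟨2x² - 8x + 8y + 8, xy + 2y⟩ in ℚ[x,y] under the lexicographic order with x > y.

f_1 = 2x² - 8x + 8y + 8, LT = x².
f_2 = xy + 2y, LT = xy.

S(f_1,f_2): lcm = x²y. S = -6xy + 4y² + 4y.
  leading term xy: subtract (-6)·f_2 from -6xy + 4y² + 4y → 4y² + 16y
  leading term y²: no divisor's leading term divides it; move 4y² to the remainder.
  leading term y: no divisor's leading term divides it; move 16y to the remainder.
  remainder 4y² + 16y ≠ 0; add g_3 = 4y² + 16y to the basis.

The other S-polynomials (S(f_1,g_3), S(f_2,g_3)) all reduce to 0 modulo the current basis, so we have a Gröbner basis.

G = {x² - 4x + 4y + 4, xy + 2y, y² + 4y}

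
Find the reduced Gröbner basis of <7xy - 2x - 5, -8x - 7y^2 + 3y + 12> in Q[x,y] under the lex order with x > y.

f_1 = 7xy - 2x - 5, LT = xy.
f_2 = -8x - 7y^2 + 3y + 12, LT = x.

S(f_1,f_2): lcm = xy. S = -2/7x - 7/8y^3 + 3/8y^2 + 3/2y - 5/7.
  leading term x: subtract (1/28)·f_2 from -2/7x - 7/8y^3 + 3/8y^2 + 3/2y - 5/7 → -7/8y^3 + 5/8y^2 + 39/28y - 8/7
  leading term y^3: no divisor's leading term divides it; move -7/8y^3 to the remainder.
  leading term y^2: no divisor's leading term divides it; move 5/8y^2 to the remainder.
  leading term y: no divisor's leading term divides it; move 39/28y to the remainder.
  leading term 1: no divisor's leading term divides it; move -8/7 to the remainder.
  remainder -7/8y^3 + 5/8y^2 + 39/28y - 8/7 ≠ 0; add g_3 = -7/8y^3 + 5/8y^2 + 39/28y - 8/7 to the basis.

The other S-polynomials (S(f_1,g_3), S(f_2,g_3)) all reduce to 0 modulo the current basis, so we have a Gröbner basis.
Inter-reduce: drop elements whose leading term is divisible by another's, tail-reduce, and make monic.

G = {x + 7/8y^2 - 3/8y - 3/2, y^3 - 5/7y^2 - 78/49y + 64/49}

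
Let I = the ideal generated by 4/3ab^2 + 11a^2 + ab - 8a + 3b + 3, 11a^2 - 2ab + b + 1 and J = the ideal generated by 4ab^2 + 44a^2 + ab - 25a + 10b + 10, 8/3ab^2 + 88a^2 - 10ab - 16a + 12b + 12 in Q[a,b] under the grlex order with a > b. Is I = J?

No, the ideals differ.

Equality of ideals is decidable: compute both reduced Gröbner bases (unique for the ordering) and check whether they agree.
Buchberger on the first generating set:
f_1 = 4/3ab^2 + 11a^2 + ab - 8a + 3b + 3, LT = ab^2.
f_2 = 11a^2 - 2ab + b + 1, LT = a^2.

S(f_1,f_2): lcm = a^2b^2. S = 2/11ab^3 + 33/4a^3 + 3/4a^2b - 1/11b^3 - 6a^2 + 9/4ab - 1/11b^2 + 9/4a.
  leading term ab^3: subtract (3/22b)·f_1 from 2/11ab^3 + 33/4a^3 + 3/4a^2b - 1/11b^3 - 6a^2 + 9/4ab - 1/11b^2 + 9/4a → 33/4a^3 - 3/4a^2b - 3/22ab^2 - 1/11b^3 - 6a^2 + 147/44ab - 1/2b^2 + 9/4a - 9/22b
  leading term a^3: subtract (3/4a)·f_2 from 33/4a^3 - 3/4a^2b - 3/22ab^2 - 1/11b^3 - 6a^2 + 147/44ab - 1/2b^2 + 9/4a - 9/22b → 3/4a^2b - 3/22ab^2 - 1/11b^3 - 6a^2 + 57/22ab - 1/2b^2 + 3/2a - 9/22b
  leading term a^2b: subtract (3/44b)·f_2 from 3/4a^2b - 3/22ab^2 - 1/11b^3 - 6a^2 + 57/22ab - 1/2b^2 + 3/2a - 9/22b → -1/11b^3 - 6a^2 + 57/22ab - 25/44b^2 + 3/2a - 21/44b
  leading term b^3: no divisor's leading term divides it; move -1/11b^3 to the remainder.
  leading term a^2: subtract (-6/11)·f_2 from -6a^2 + 57/22ab - 25/44b^2 + 3/2a - 21/44b → 3/2ab - 25/44b^2 + 3/2a + 3/44b + 6/11
  leading term ab: no divisor's leading term divides it; move 3/2ab to the remainder.
  leading term b^2: no divisor's leading term divides it; move -25/44b^2 to the remainder.
  leading term a: no divisor's leading term divides it; move 3/2a to the remainder.
  leading term b: no divisor's leading term divides it; move 3/44b to the remainder.
  leading term 1: no divisor's leading term divides it; move 6/11 to the remainder.
  remainder -1/11b^3 + 3/2ab - 25/44b^2 + 3/2a + 3/44b + 6/11 ≠ 0; add g_3 = -1/11b^3 + 3/2ab - 25/44b^2 + 3/2a + 3/44b + 6/11 to the basis.

S(f_1,g_3): lcm = ab^3. S = 99/4a^2b - 11/2ab^2 + 33/2a^2 - 21/4ab + 9/4b^2 + 6a + 9/4b.
  leading term a^2b: subtract (9/4b)·f_2 from 99/4a^2b - 11/2ab^2 + 33/2a^2 - 21/4ab + 9/4b^2 + 6a + 9/4b → -ab^2 + 33/2a^2 - 21/4ab + 6a
  leading term ab^2: subtract (-3/4)·f_1 from -ab^2 + 33/2a^2 - 21/4ab + 6a → 99/4a^2 - 9/2ab + 9/4b + 9/4
  leading term a^2: subtract (9/4)·f_2 from 99/4a^2 - 9/2ab + 9/4b + 9/4 → 0
  remainder 0.

S(f_2,g_3): leading monomials are coprime, so the S-polynomial reduces to 0 (Buchberger's first criterion).
Every S-polynomial of the final basis reduces to 0, so we have a Gröbner basis.
Inter-reduce: drop elements whose leading term is divisible by another's, tail-reduce, and make monic.
Reduced Gröbner basis: {ab^2 + 9/4ab - 6a + 3/2b + 3/2, b^3 - 33/2ab + 25/4b^2 - 33/2a - 3/4b - 6, a^2 - 2/11ab + 1/11b + 1/11}.

Buchberger on the second generating set:
h_1 = 4ab^2 + 44a^2 + ab - 25a + 10b + 10, LT = ab^2.
h_2 = 8/3ab^2 + 88a^2 - 10ab - 16a + 12b + 12, LT = ab^2.

S(h_1,h_2): lcm = ab^2. S = -22a^2 + 4ab - 1/4a - 2b - 2.
  leading term a^2: no divisor's leading term divides it; move -22a^2 to the remainder.
  leading term ab: no divisor's leading term divides it; move 4ab to the remainder.
  leading term a: no divisor's leading term divides it; move -1/4a to the remainder.
  leading term b: no divisor's leading term divides it; move -2b to the remainder.
  leading term 1: no divisor's leading term divides it; move -2 to the remainder.
  remainder -22a^2 + 4ab - 1/4a - 2b - 2 ≠ 0; add k_3 = -22a^2 + 4ab - 1/4a - 2b - 2 to the basis.

S(h_1,k_3): lcm = a^2b^2. S = 2/11ab^3 + 11a^3 + 1/4a^2b - 1/88ab^2 - 1/11b^3 - 25/4a^2 + 5/2ab - 1/11b^2 + 5/2a.
  leading term ab^3: subtract (1/22b)·h_1 from 2/11ab^3 + 11a^3 + 1/4a^2b - 1/88ab^2 - 1/11b^3 - 25/4a^2 + 5/2ab - 1/11b^2 + 5/2a → 11a^3 - 7/4a^2b - 5/88ab^2 - 1/11b^3 - 25/4a^2 + 40/11ab - 6/11b^2 + 5/2a - 5/11b
  leading term a^3: subtract (-1/2a)·k_3 from 11a^3 - 7/4a^2b - 5/88ab^2 - 1/11b^3 - 25/4a^2 + 40/11ab - 6/11b^2 + 5/2a - 5/11b → 1/4a^2b - 5/88ab^2 - 1/11b^3 - 51/8a^2 + 29/11ab - 6/11b^2 + 3/2a - 5/11b
  leading term a^2b: subtract (-1/88b)·k_3 from 1/4a^2b - 5/88ab^2 - 1/11b^3 - 51/8a^2 + 29/11ab - 6/11b^2 + 3/2a - 5/11b → -1/88ab^2 - 1/11b^3 - 51/8a^2 + 927/352ab - 25/44b^2 + 3/2a - 21/44b
  leading term ab^2: subtract (-1/352)·h_1 from -1/88ab^2 - 1/11b^3 - 51/8a^2 + 927/352ab - 25/44b^2 + 3/2a - 21/44b → -1/11b^3 - 25/4a^2 + 29/11ab - 25/44b^2 + 503/352a - 79/176b + 5/176
  leading term b^3: no divisor's leading term divides it; move -1/11b^3 to the remainder.
  leading term a^2: subtract (25/88)·k_3 from -25/4a^2 + 29/11ab - 25/44b^2 + 503/352a - 79/176b + 5/176 → 3/2ab - 25/44b^2 + 3/2a + 21/176b + 105/176
  leading term ab: no divisor's leading term divides it; move 3/2ab to the remainder.
  leading term b^2: no divisor's leading term divides it; move -25/44b^2 to the remainder.
  leading term a: no divisor's leading term divides it; move 3/2a to the remainder.
  leading term b: no divisor's leading term divides it; move 21/176b to the remainder.
  leading term 1: no divisor's leading term divides it; move 105/176 to the remainder.
  remainder -1/11b^3 + 3/2ab - 25/44b^2 + 3/2a + 21/176b + 105/176 ≠ 0; add k_4 = -1/11b^3 + 3/2ab - 25/44b^2 + 3/2a + 21/176b + 105/176 to the basis.

S(h_2,k_3): lcm = a^2b^2. S = 2/11ab^3 + 33a^3 - 15/4a^2b - 1/88ab^2 - 1/11b^3 - 6a^2 + 9/2ab - 1/11b^2 + 9/2a.
  leading term ab^3: subtract (1/22b)·h_1 from 2/11ab^3 + 33a^3 - 15/4a^2b - 1/88ab^2 - 1/11b^3 - 6a^2 + 9/2ab - 1/11b^2 + 9/2a → 33a^3 - 23/4a^2b - 5/88ab^2 - 1/11b^3 - 6a^2 + 62/11ab - 6/11b^2 + 9/2a - 5/11b
  leading term a^3: subtract (-3/2a)·k_3 from 33a^3 - 23/4a^2b - 5/88ab^2 - 1/11b^3 - 6a^2 + 62/11ab - 6/11b^2 + 9/2a - 5/11b → 1/4a^2b - 5/88ab^2 - 1/11b^3 - 51/8a^2 + 29/11ab - 6/11b^2 + 3/2a - 5/11b
  leading term a^2b: subtract (-1/88b)·k_3 from 1/4a^2b - 5/88ab^2 - 1/11b^3 - 51/8a^2 + 29/11ab - 6/11b^2 + 3/2a - 5/11b → -1/88ab^2 - 1/11b^3 - 51/8a^2 + 927/352ab - 25/44b^2 + 3/2a - 21/44b
  leading term ab^2: subtract (-1/352)·h_1 from -1/88ab^2 - 1/11b^3 - 51/8a^2 + 927/352ab - 25/44b^2 + 3/2a - 21/44b → -1/11b^3 - 25/4a^2 + 29/11ab - 25/44b^2 + 503/352a - 79/176b + 5/176
  leading term b^3: subtract (1)·k_4 from -1/11b^3 - 25/4a^2 + 29/11ab - 25/44b^2 + 503/352a - 79/176b + 5/176 → -25/4a^2 + 25/22ab - 25/352a - 25/44b - 25/44
  leading term a^2: subtract (25/88)·k_3 from -25/4a^2 + 25/22ab - 25/352a - 25/44b - 25/44 → 0
  remainder 0.

S(h_1,k_4): lcm = ab^3. S = 55/2a^2b - 6ab^2 + 33/2a^2 - 79/16ab + 5/2b^2 + 105/16a + 5/2b.
  leading term a^2b: subtract (-5/4b)·k_3 from 55/2a^2b - 6ab^2 + 33/2a^2 - 79/16ab + 5/2b^2 + 105/16a + 5/2b → -ab^2 + 33/2a^2 - 21/4ab + 105/16a
  leading term ab^2: subtract (-1/4)·h_1 from -ab^2 + 33/2a^2 - 21/4ab + 105/16a → 55/2a^2 - 5ab + 5/16a + 5/2b + 5/2
  leading term a^2: subtract (-5/4)·k_3 from 55/2a^2 - 5ab + 5/16a + 5/2b + 5/2 → 0
  remainder 0.

S(h_2,k_4): lcm = ab^3. S = 99/2a^2b - 10ab^2 + 33/2a^2 - 75/16ab + 9/2b^2 + 105/16a + 9/2b.
  leading term a^2b: subtract (-9/4b)·k_3 from 99/2a^2b - 10ab^2 + 33/2a^2 - 75/16ab + 9/2b^2 + 105/16a + 9/2b → -ab^2 + 33/2a^2 - 21/4ab + 105/16a
  leading term ab^2: subtract (-1/4)·h_1 from -ab^2 + 33/2a^2 - 21/4ab + 105/16a → 55/2a^2 - 5ab + 5/16a + 5/2b + 5/2
  leading term a^2: subtract (-5/4)·k_3 from 55/2a^2 - 5ab + 5/16a + 5/2b + 5/2 → 0
  remainder 0.

S(k_3,k_4): leading monomials are coprime, so the S-polynomial reduces to 0 (Buchberger's first criterion).
Every S-polynomial of the final basis reduces to 0, so we have a Gröbner basis.
Inter-reduce: drop elements whose leading term is divisible by another's, tail-reduce, and make monic.
Reduced Gröbner basis: {ab^2 + 9/4ab - 51/8a + 3/2b + 3/2, b^3 - 33/2ab + 25/4b^2 - 33/2a - 21/16b - 105/16, a^2 - 2/11ab + 1/88a + 1/11b + 1/11}.

These differ, so the ideals are not equal.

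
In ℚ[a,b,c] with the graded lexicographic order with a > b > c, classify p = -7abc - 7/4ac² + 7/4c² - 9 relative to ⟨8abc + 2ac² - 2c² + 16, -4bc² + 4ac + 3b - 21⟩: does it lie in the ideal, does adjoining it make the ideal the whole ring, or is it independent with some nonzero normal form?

Adjoining -7abc - 7/4ac² + 7/4c² - 9 makes the ideal the whole ring: the system is inconsistent.

First compute the reduced Gröbner basis of I by Buchberger's algorithm.
f_1 = 8abc + 2ac² - 2c² + 16, LT = abc.
f_2 = -4bc² + 4ac + 3b - 21, LT = bc².

S(f_1,f_2): lcm = abc². S = ¼ac³ + a²c - ¼c³ + ¾ab - 21/4a + 2c.
  leading term ac³: no divisor's leading term divides it; move ¼ac³ to the remainder.
  leading term a²c: no divisor's leading term divides it; move a²c to the remainder.
  leading term c³: no divisor's leading term divides it; move -¼c³ to the remainder.
  leading term ab: no divisor's leading term divides it; move ¾ab to the remainder.
  leading term a: no divisor's leading term divides it; move -21/4a to the remainder.
  leading term c: no divisor's leading term divides it; move 2c to the remainder.
  remainder ¼ac³ + a²c - ¼c³ + ¾ab - 21/4a + 2c ≠ 0; add h_3 = ¼ac³ + a²c - ¼c³ + ¾ab - 21/4a + 2c to the basis.

S(f_1,h_3): lcm = abc³. S = ¼ac⁴ - 4a²bc + bc³ - ¼c⁴ - 3ab² + 21ab - 8bc + 2c².
  leading term ac⁴: subtract (c)·h_3 from ¼ac⁴ - 4a²bc + bc³ - ¼c⁴ - 3ab² + 21ab - 8bc + 2c² → -4a²bc - a²c² + bc³ - 3ab² - ¾abc + 21ab + 21/4ac - 8bc
  leading term a²bc: subtract (-½a)·f_1 from -4a²bc - a²c² + bc³ - 3ab² - ¾abc + 21ab + 21/4ac - 8bc → bc³ - 3ab² - ¾abc - ac² + 21ab + 21/4ac - 8bc + 8a
  leading term bc³: subtract (-¼c)·f_2 from bc³ - 3ab² - ¾abc - ac² + 21ab + 21/4ac - 8bc + 8a → -3ab² - ¾abc + 21ab + 21/4ac - 29/4bc + 8a - 21/4c
  leading term ab²: no divisor's leading term divides it; move -3ab² to the remainder.
  leading term abc: subtract (-3/32)·f_1 from -¾abc + 21ab + 21/4ac - 29/4bc + 8a - 21/4c → 3/16ac² + 21ab + 21/4ac - 29/4bc - 3/16c² + 8a - 21/4c + 3/2
  leading term ac²: no divisor's leading term divides it; move 3/16ac² to the remainder.
  leading term ab: no divisor's leading term divides it; move 21ab to the remainder.
  leading term ac: no divisor's leading term divides it; move 21/4ac to the remainder.
  leading term bc: no divisor's leading term divides it; move -29/4bc to the remainder.
  leading term c²: no divisor's leading term divides it; move -3/16c² to the remainder.
  leading term a: no divisor's leading term divides it; move 8a to the remainder.
  leading term c: no divisor's leading term divides it; move -21/4c to the remainder.
  leading term 1: no divisor's leading term divides it; move 3/2 to the remainder.
  remainder -3ab² + 3/16ac² + 21ab + 21/4ac - 29/4bc - 3/16c² + 8a - 21/4c + 3/2 ≠ 0; add h_4 = -3ab² + 3/16ac² + 21ab + 21/4ac - 29/4bc - 3/16c² + 8a - 21/4c + 3/2 to the basis.

The other S-polynomials (S(f_2,h_3), S(f_1,h_4), S(f_2,h_4), S(h_3,h_4)) all reduce to 0 modulo the current basis, so we have a Gröbner basis.
Inter-reduce: drop elements whose leading term is divisible by another's, tail-reduce, and make monic.
Reduced Gröbner basis: {ac³ + 4a²c - c³ + 3ab - 21a + 8c, ab² - 1/16ac² - 7ab - 7/4ac + 29/12bc + 1/16c² - 8/3a + 7/4c - ½, abc + ¼ac² - ¼c² + 2, bc² - ac - ¾b + 21/4}.
Label its elements g_1 = ac³ + 4a²c - c³ + 3ab - 21a + 8c, g_2 = ab² - 1/16ac² - 7ab - 7/4ac + 29/12bc + 1/16c² - 8/3a + 7/4c - ½, g_3 = abc + ¼ac² - ¼c² + 2, g_4 = bc² - ac - ¾b + 21/4.

Reduce p = -7abc - 7/4ac² + 7/4c² - 9 modulo G:
  leading term abc: subtract (-7)·g_3 from -7abc - 7/4ac² + 7/4c² - 9 → 5
  leading term 1: no divisor's leading term divides it; move 5 to the remainder.
  normal form = 5.
The normal form is nonzero, so p ∉ I. Since p minus its normal form lies in I, I + (p) = I + (r) where r = 5; decide whether this ideal is the whole ring.
Here r = 5 is a nonzero constant, hence a unit: 1 ∈ I + (p), the Gröbner basis of I + (p) is {1}, and the enlarged system has no common solution — adjoining p is inconsistent.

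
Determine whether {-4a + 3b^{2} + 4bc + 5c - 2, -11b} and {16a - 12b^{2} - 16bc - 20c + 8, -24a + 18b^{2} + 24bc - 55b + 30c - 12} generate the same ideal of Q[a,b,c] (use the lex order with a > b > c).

Yes, the ideals are equal.

Equality of ideals is decidable: compute both reduced Gröbner bases (unique for the ordering) and check whether they agree.
Buchberger on the first generating set:
f_1 = -4a + 3b^{2} + 4bc + 5c - 2, LT = a.
f_2 = -11b, LT = b.

S(f_1,f_2): leading monomials are coprime, so the S-polynomial reduces to 0 (Buchberger's first criterion).
Every S-polynomial of the final basis reduces to 0, so we have a Gröbner basis.
Inter-reduce: drop elements whose leading term is divisible by another's, tail-reduce, and make monic.
Reduced Gröbner basis: {a - \tfrac{5}{4}c + \tfrac{1}{2}, b}.

Buchberger on the second generating set:
h_1 = 16a - 12b^{2} - 16bc - 20c + 8, LT = a.
h_2 = -24a + 18b^{2} + 24bc - 55b + 30c - 12, LT = a.

S(h_1,h_2): lcm = a. S = -\tfrac{55}{24}b.
  leading term b: no divisor's leading term divides it; move -\tfrac{55}{24}b to the remainder.
  remainder -\tfrac{55}{24}b ≠ 0; add k_3 = -\tfrac{55}{24}b to the basis.

S(h_1,k_3): leading monomials are coprime, so the S-polynomial reduces to 0 (Buchberger's first criterion).
S(h_2,k_3): leading monomials are coprime, so the S-polynomial reduces to 0 (Buchberger's first criterion).
Every S-polynomial of the final basis reduces to 0, so we have a Gröbner basis.
Inter-reduce: drop elements whose leading term is divisible by another's, tail-reduce, and make monic.
Reduced Gröbner basis: {a - \tfrac{5}{4}c + \tfrac{1}{2}, b}.

These coincide, so the ideals are equal.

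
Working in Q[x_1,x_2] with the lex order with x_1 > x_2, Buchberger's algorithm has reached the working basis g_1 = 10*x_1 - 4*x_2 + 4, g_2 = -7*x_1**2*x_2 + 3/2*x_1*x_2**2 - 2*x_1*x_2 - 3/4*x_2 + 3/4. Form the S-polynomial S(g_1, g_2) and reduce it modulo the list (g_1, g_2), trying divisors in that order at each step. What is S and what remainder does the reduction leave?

lcm(LM(g_1), LM(g_2)) = x_1**2*x_2.
S = (lcm/LT(g_1))·g_1 − (lcm/LT(g_2))·g_2 = -13/70*x_1*x_2**2 + 4/35*x_1*x_2 - 3/28*x_2 + 3/28.
Reduce S modulo (g_1, g_2) in that order:
  leading term x_1*x_2**2: subtract (-13/700*x_2**2)·g_1 from -13/70*x_1*x_2**2 + 4/35*x_1*x_2 - 3/28*x_2 + 3/28 → 4/35*x_1*x_2 - 13/175*x_2**3 + 13/175*x_2**2 - 3/28*x_2 + 3/28
  leading term x_1*x_2: subtract (2/175*x_2)·g_1 from 4/35*x_1*x_2 - 13/175*x_2**3 + 13/175*x_2**2 - 3/28*x_2 + 3/28 → -13/175*x_2**3 + 3/25*x_2**2 - 107/700*x_2 + 3/28
  leading term x_2**3: no divisor's leading term divides it; move -13/175*x_2**3 to the remainder.
  leading term x_2**2: no divisor's leading term divides it; move 3/25*x_2**2 to the remainder.
  leading term x_2: no divisor's leading term divides it; move -107/700*x_2 to the remainder.
  leading term 1: no divisor's leading term divides it; move 3/28 to the remainder.
The remainder -13/175*x_2**3 + 3/25*x_2**2 - 107/700*x_2 + 3/28 is nonzero, so it would be added as the next basis element.
An S-polynomial is built so that the two leading terms cancel; whether anything survives reduction is exactly the Gröbner-basis criterion.

S(g_1, g_2) = -13/70*x_1*x_2**2 + 4/35*x_1*x_2 - 3/28*x_2 + 3/28; remainder on division = -13/175*x_2**3 + 3/25*x_2**2 - 107/700*x_2 + 3/28.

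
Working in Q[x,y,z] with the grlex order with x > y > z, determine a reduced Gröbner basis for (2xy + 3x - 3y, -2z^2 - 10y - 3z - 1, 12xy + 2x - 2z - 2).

Buchberger's algorithm terminates because the ascending chain of leading-term ideals stabilizes.

f_1 = 2xy + 3x - 3y, LT = xy.
f_2 = -2z^2 - 10y - 3z - 1, LT = z^2.
f_3 = 12xy + 2x - 2z - 2, LT = xy.

S(f_1,f_3): lcm = xy. S = 4/3x - 3/2y + 1/6z + 1/6.
  reduce S modulo (f_1, f_2, f_3):
  remainder 4/3x - 3/2y + 1/6z + 1/6 ≠ 0; add g_4 = 4/3x - 3/2y + 1/6z + 1/6 to the basis.

S(f_1,g_4): lcm = xy. S = 9/8y^2 - 1/8yz + 3/2x - 13/8y.
  reduce S modulo (f_1, f_2, f_3, g_4):
  remainder 9/8y^2 - 1/8yz + 1/16y - 3/16z - 3/16 ≠ 0; add g_5 = 9/8y^2 - 1/8yz + 1/16y - 3/16z - 3/16 to the basis.

The other S-polynomials (S(f_1,f_2), S(f_2,f_3), S(f_2,g_4), S(f_3,g_4), S(f_1,g_5), S(f_2,g_5), S(f_3,g_5), S(g_4,g_5)) all reduce to 0 modulo the current basis, so we have a Gröbner basis.
Inter-reduce: drop elements whose leading term is divisible by another's, tail-reduce, and make monic.

G = {y^2 - 1/9yz + 1/18y - 1/6z - 1/6, z^2 + 5y + 3/2z + 1/2, x - 9/8y + 1/8z + 1/8}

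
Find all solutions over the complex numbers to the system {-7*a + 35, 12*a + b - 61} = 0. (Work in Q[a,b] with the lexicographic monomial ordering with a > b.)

{(5, 1)}

Compute a lex Gröbner basis by Buchberger's algorithm.
f_1 = -7*a + 35, LT = a.
f_2 = 12*a + b - 61, LT = a.

S(f_1,f_2): lcm = a. S = -1/12*b + 1/12.
  leading term b: no divisor's leading term divides it; move -1/12*b to the remainder.
  leading term 1: no divisor's leading term divides it; move 1/12 to the remainder.
  remainder -1/12*b + 1/12 ≠ 0; add h_3 = -1/12*b + 1/12 to the basis.

The other S-polynomials (S(f_1,h_3), S(f_2,h_3)) all reduce to 0 modulo the current basis, so we have a Gröbner basis.
Inter-reduce: drop elements whose leading term is divisible by another's, tail-reduce, and make monic.
Reduced Gröbner basis: {a - 5, b - 1}.

A lex Gröbner basis eliminates variables successively. Here b - 1 depends only on b, with roots {1}; lifting each root through the earlier basis elements recovers the full solutions.
  b = 1: the earlier basis element becomes a - 5 = 0, giving a = 5 — point (5, 1).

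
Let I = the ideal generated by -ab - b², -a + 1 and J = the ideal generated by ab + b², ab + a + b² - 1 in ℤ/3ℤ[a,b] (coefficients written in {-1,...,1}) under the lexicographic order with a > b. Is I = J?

Yes, the ideals are equal.

Equality of ideals is decidable: compute both reduced Gröbner bases (unique for the ordering) and check whether they agree.
Buchberger on the first generating set:
f_1 = -ab - b², LT = ab.
f_2 = -a + 1, LT = a.

S(f_1,f_2): lcm = ab. S = b² + b.
  reduce S modulo (f_1, f_2):
  remainder b² + b ≠ 0; add g_3 = b² + b to the basis.

The other S-polynomials (S(f_1,g_3), S(f_2,g_3)) all reduce to 0 modulo the current basis, so we have a Gröbner basis.
Inter-reduce: drop elements whose leading term is divisible by another's, tail-reduce, and make monic.
Reduced Gröbner basis: {a - 1, b² + b}.

Buchberger on the second generating set:
h_1 = ab + b², LT = ab.
h_2 = ab + a + b² - 1, LT = ab.

S(h_1,h_2): lcm = ab. S = -a + 1.
  reduce S modulo (h_1, h_2):
  remainder -a + 1 ≠ 0; add k_3 = -a + 1 to the basis.

S(h_1,k_3): lcm = ab. S = b² + b.
  reduce S modulo (h_1, h_2, k_3):
  remainder b² + b ≠ 0; add k_4 = b² + b to the basis.

The other S-polynomials (S(h_2,k_3), S(h_1,k_4), S(h_2,k_4), S(k_3,k_4)) all reduce to 0 modulo the current basis, so we have a Gröbner basis.
Inter-reduce: drop elements whose leading term is divisible by another's, tail-reduce, and make monic.
Reduced Gröbner basis: {a - 1, b² + b}.

The two bases agree; hence the ideals are identical.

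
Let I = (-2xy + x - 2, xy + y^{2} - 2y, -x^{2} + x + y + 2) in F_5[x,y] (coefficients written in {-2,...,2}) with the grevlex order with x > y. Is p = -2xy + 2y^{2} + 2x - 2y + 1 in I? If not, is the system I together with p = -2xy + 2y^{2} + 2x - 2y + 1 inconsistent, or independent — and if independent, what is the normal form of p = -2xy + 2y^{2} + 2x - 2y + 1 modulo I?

First compute the reduced Gröbner basis of I by Buchberger's algorithm.
f_1 = -2xy + x - 2, LT = xy.
f_2 = xy + y^{2} - 2y, LT = xy.
f_3 = -x^{2} + x + y + 2, LT = x^{2}.

S(f_1,f_2): lcm = xy. S = -y^{2} + 2x + 2y + 1.
  leading term y^{2}: no divisor's leading term divides it; move -y^{2} to the remainder.
  leading term x: no divisor's leading term divides it; move 2x to the remainder.
  leading term y: no divisor's leading term divides it; move 2y to the remainder.
  leading term 1: no divisor's leading term divides it; move 1 to the remainder.
  remainder -y^{2} + 2x + 2y + 1 ≠ 0; add h_4 = -y^{2} + 2x + 2y + 1 to the basis.

S(f_1,f_3): lcm = x^{2}y. S = 2x^{2} + xy + y^{2} + x + 2y.
  leading term x^{2}: subtract (-2)·f_3 from 2x^{2} + xy + y^{2} + x + 2y → xy + y^{2} - 2x - y - 1
  leading term xy: subtract (2)·f_1 from xy + y^{2} - 2x - y - 1 → y^{2} + x - y - 2
  leading term y^{2}: subtract (-1)·h_4 from y^{2} + x - y - 2 → -2x + y - 1
  leading term x: no divisor's leading term divides it; move -2x to the remainder.
  leading term y: no divisor's leading term divides it; move y to the remainder.
  leading term 1: no divisor's leading term divides it; move -1 to the remainder.
  remainder -2x + y - 1 ≠ 0; add h_5 = -2x + y - 1 to the basis.

S(f_2,f_3): lcm = x^{2}y. S = xy^{2} - xy + y^{2} + 2y.
  leading term xy^{2}: subtract (2y)·f_1 from xy^{2} - xy + y^{2} + 2y → 2xy + y^{2} + y
  leading term xy: subtract (-1)·f_1 from 2xy + y^{2} + y → y^{2} + x + y - 2
  leading term y^{2}: subtract (-1)·h_4 from y^{2} + x + y - 2 → -2x - 2y - 1
  leading term x: subtract (1)·h_5 from -2x - 2y - 1 → 2y
  leading term y: no divisor's leading term divides it; move 2y to the remainder.
  remainder 2y ≠ 0; add h_6 = 2y to the basis.

The other S-polynomials (S(f_1,h_4), S(f_2,h_4), S(f_3,h_4), S(f_1,h_5), S(f_2,h_5), S(f_3,h_5), S(h_4,h_5), S(f_1,h_6), S(f_2,h_6), S(f_3,h_6), S(h_4,h_6), S(h_5,h_6)) all reduce to 0 modulo the current basis, so we have a Gröbner basis.
Inter-reduce: drop elements whose leading term is divisible by another's, tail-reduce, and make monic.
Reduced Gröbner basis: {x - 2, y}.
Label its elements g_1 = x - 2, g_2 = y.

Reduce p = -2xy + 2y^{2} + 2x - 2y + 1 modulo G:
  leading term xy: subtract (-2y)·g_1 from -2xy + 2y^{2} + 2x - 2y + 1 → 2y^{2} + 2x - y + 1
  leading term y^{2}: subtract (2y)·g_2 from 2y^{2} + 2x - y + 1 → 2x - y + 1
  leading term x: subtract (2)·g_1 from 2x - y + 1 → -y
  leading term y: subtract (-1)·g_2 from -y → 0
  normal form = 0.
Since the normal form is 0, p ∈ I.

-2xy + 2y^{2} + 2x - 2y + 1 lies in I (it reduces to 0).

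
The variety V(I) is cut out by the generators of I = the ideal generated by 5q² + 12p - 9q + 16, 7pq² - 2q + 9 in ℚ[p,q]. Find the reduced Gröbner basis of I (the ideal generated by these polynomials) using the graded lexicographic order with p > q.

f_1 = 5q² + 12p - 9q + 16, LT = q².
f_2 = 7pq² - 2q + 9, LT = pq².

S(f_1,f_2): lcm = pq². S = 12/5p² - 9/5pq + 16/5p + 2/7q - 9/7.
  leading term p²: no divisor's leading term divides it; move 12/5p² to the remainder.
  leading term pq: no divisor's leading term divides it; move -9/5pq to the remainder.
  leading term p: no divisor's leading term divides it; move 16/5p to the remainder.
  leading term q: no divisor's leading term divides it; move 2/7q to the remainder.
  leading term 1: no divisor's leading term divides it; move -9/7 to the remainder.
  remainder 12/5p² - 9/5pq + 16/5p + 2/7q - 9/7 ≠ 0; add g_3 = 12/5p² - 9/5pq + 16/5p + 2/7q - 9/7 to the basis.

S(f_1,g_3): leading monomials are coprime, so the S-polynomial reduces to 0 (Buchberger's first criterion).
S(f_2,g_3): lcm = p²q². S = ¾pq³ - 4/3pq² - 5/42q³ - 2/7pq + 15/28q² + 9/7p.
  leading term pq³: subtract (3/20pq)·f_1 from ¾pq³ - 4/3pq² - 5/42q³ - 2/7pq + 15/28q² + 9/7p → -9/5p²q + 1/60pq² - 5/42q³ - 94/35pq + 15/28q² + 9/7p
  leading term p²q: subtract (-¾q)·g_3 from -9/5p²q + 1/60pq² - 5/42q³ - 94/35pq + 15/28q² + 9/7p → -4/3pq² - 5/42q³ - 2/7pq + ¾q² + 9/7p - 27/28q
  leading term pq²: subtract (-4/15p)·f_1 from -4/3pq² - 5/42q³ - 2/7pq + ¾q² + 9/7p - 27/28q → -5/42q³ + 16/5p² - 94/35pq + ¾q² + 583/105p - 27/28q
  leading term q³: subtract (-1/42q)·f_1 from -5/42q³ + 16/5p² - 94/35pq + ¾q² + 583/105p - 27/28q → 16/5p² - 12/5pq + 15/28q² + 583/105p - 7/12q
  leading term p²: subtract (4/3)·g_3 from 16/5p² - 12/5pq + 15/28q² + 583/105p - 7/12q → 15/28q² + 9/7p - 27/28q + 12/7
  leading term q²: subtract (3/28)·f_1 from 15/28q² + 9/7p - 27/28q + 12/7 → 0
  remainder 0.

Every S-polynomial of the final basis reduces to 0, so we have a Gröbner basis.
Inter-reduce: drop elements whose leading term is divisible by another's, tail-reduce, and make monic.

G = {p² - ¾pq + 4/3p + 5/42q - 15/28, q² + 12/5p - 9/5q + 16/5}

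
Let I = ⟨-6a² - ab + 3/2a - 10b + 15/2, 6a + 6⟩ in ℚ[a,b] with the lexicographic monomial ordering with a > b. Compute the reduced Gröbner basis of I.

G = {a + 1, b}

f_1 = -6a² - ab + 3/2a - 10b + 15/2, LT = a².
f_2 = 6a + 6, LT = a.

S(f_1,f_2): lcm = a². S = ⅙ab - 5/4a + 5/3b - 5/4.
  leading term ab: subtract (1/36b)·f_2 from ⅙ab - 5/4a + 5/3b - 5/4 → -5/4a + 3/2b - 5/4
  leading term a: subtract (-5/24)·f_2 from -5/4a + 3/2b - 5/4 → 3/2b
  leading term b: no divisor's leading term divides it; move 3/2b to the remainder.
  remainder 3/2b ≠ 0; add g_3 = 3/2b to the basis.

The other S-polynomials (S(f_1,g_3), S(f_2,g_3)) all reduce to 0 modulo the current basis, so we have a Gröbner basis.
Inter-reduce: drop elements whose leading term is divisible by another's, tail-reduce, and make monic.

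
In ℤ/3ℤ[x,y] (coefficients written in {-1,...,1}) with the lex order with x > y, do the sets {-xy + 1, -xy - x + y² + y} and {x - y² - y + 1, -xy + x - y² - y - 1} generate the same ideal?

Two ideals are equal iff their reduced Gröbner bases coincide (the reduced basis is unique for a fixed ordering).
Buchberger on the first generating set:
f_1 = -xy + 1, LT = xy.
f_2 = -xy - x + y² + y, LT = xy.

S(f_1,f_2): lcm = xy. S = -x + y² + y - 1.
  leading term x: no divisor's leading term divides it; move -x to the remainder.
  leading term y²: no divisor's leading term divides it; move y² to the remainder.
  leading term y: no divisor's leading term divides it; move y to the remainder.
  leading term 1: no divisor's leading term divides it; move -1 to the remainder.
  remainder -x + y² + y - 1 ≠ 0; add g_3 = -x + y² + y - 1 to the basis.

S(f_1,g_3): lcm = xy. S = y³ + y² - y - 1.
  leading term y³: no divisor's leading term divides it; move y³ to the remainder.
  leading term y²: no divisor's leading term divides it; move y² to the remainder.
  leading term y: no divisor's leading term divides it; move -y to the remainder.
  leading term 1: no divisor's leading term divides it; move -1 to the remainder.
  remainder y³ + y² - y - 1 ≠ 0; add g_4 = y³ + y² - y - 1 to the basis.

S(f_2,g_3): lcm = xy. S = x + y³ + y.
  leading term x: subtract (-1)·g_3 from x + y³ + y → y³ + y² - y - 1
  leading term y³: subtract (1)·g_4 from y³ + y² - y - 1 → 0
  remainder 0.

S(f_1,g_4): lcm = xy³. S = -xy² + xy + x - y².
  leading term xy²: subtract (y)·f_1 from -xy² + xy + x - y² → xy + x - y² - y
  leading term xy: subtract (-1)·f_1 from xy + x - y² - y → x - y² - y + 1
  leading term x: subtract (-1)·g_3 from x - y² - y + 1 → 0
  remainder 0.

S(f_2,g_4): lcm = xy³. S = xy + x - y⁴ - y³.
  leading term xy: subtract (-1)·f_1 from xy + x - y⁴ - y³ → x - y⁴ - y³ + 1
  leading term x: subtract (-1)·g_3 from x - y⁴ - y³ + 1 → -y⁴ - y³ + y² + y
  leading term y⁴: subtract (-y)·g_4 from -y⁴ - y³ + y² + y → 0
  remainder 0.

S(g_3,g_4): leading monomials are coprime, so the S-polynomial reduces to 0 (Buchberger's first criterion).
Every S-polynomial of the final basis reduces to 0, so we have a Gröbner basis.
Inter-reduce: drop elements whose leading term is divisible by another's, tail-reduce, and make monic.
Reduced Gröbner basis: {x - y² - y + 1, y³ + y² - y - 1}.

Buchberger on the second generating set:
h_1 = x - y² - y + 1, LT = x.
h_2 = -xy + x - y² - y - 1, LT = xy.

S(h_1,h_2): lcm = xy. S = x - y³ + y² - 1.
  leading term x: subtract (1)·h_1 from x - y³ + y² - 1 → -y³ - y² + y + 1
  leading term y³: no divisor's leading term divides it; move -y³ to the remainder.
  leading term y²: no divisor's leading term divides it; move -y² to the remainder.
  leading term y: no divisor's leading term divides it; move y to the remainder.
  leading term 1: no divisor's leading term divides it; move 1 to the remainder.
  remainder -y³ - y² + y + 1 ≠ 0; add k_3 = -y³ - y² + y + 1 to the basis.

S(h_1,k_3): leading monomials are coprime, so the S-polynomial reduces to 0 (Buchberger's first criterion).
S(h_2,k_3): lcm = xy³. S = xy² + xy + x + y⁴ + y³ + y².
  leading term xy²: subtract (y²)·h_1 from xy² + xy + x + y⁴ + y³ + y² → xy + x - y⁴ - y³
  leading term xy: subtract (y)·h_1 from xy + x - y⁴ - y³ → x - y⁴ + y² - y
  leading term x: subtract (1)·h_1 from x - y⁴ + y² - y → -y⁴ - y² - 1
  leading term y⁴: subtract (y)·k_3 from -y⁴ - y² - 1 → y³ + y² - y - 1
  leading term y³: subtract (-1)·k_3 from y³ + y² - y - 1 → 0
  remainder 0.

Every S-polynomial of the final basis reduces to 0, so we have a Gröbner basis.
Inter-reduce: drop elements whose leading term is divisible by another's, tail-reduce, and make monic.
Reduced Gröbner basis: {x - y² - y + 1, y³ + y² - y - 1}.

Same reduced basis, so the two generating sets span the same ideal.

Yes, the ideals are equal.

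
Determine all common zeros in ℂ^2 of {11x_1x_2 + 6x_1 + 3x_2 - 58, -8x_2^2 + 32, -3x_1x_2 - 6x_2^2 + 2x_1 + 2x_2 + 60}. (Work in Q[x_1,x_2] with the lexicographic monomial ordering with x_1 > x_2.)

{(-4, -2)}

Compute a lex Gröbner basis by Buchberger's algorithm.
f_1 = 11x_1x_2 + 6x_1 + 3x_2 - 58, LT = x_1x_2.
f_2 = -8x_2^2 + 32, LT = x_2^2.
f_3 = -3x_1x_2 + 2x_1 - 6x_2^2 + 2x_2 + 60, LT = x_1x_2.

S(f_1,f_2): lcm = x_1x_2^2. S = 6/11x_1x_2 + 4x_1 + 3/11x_2^2 - 58/11x_2.
  leading term x_1x_2: subtract (6/121)·f_1 from 6/11x_1x_2 + 4x_1 + 3/11x_2^2 - 58/11x_2 → 448/121x_1 + 3/11x_2^2 - 656/121x_2 + 348/121
  leading term x_1: no divisor's leading term divides it; move 448/121x_1 to the remainder.
  leading term x_2^2: subtract (-3/88)·f_2 from 3/11x_2^2 - 656/121x_2 + 348/121 → -656/121x_2 + 480/121
  leading term x_2: no divisor's leading term divides it; move -656/121x_2 to the remainder.
  leading term 1: no divisor's leading term divides it; move 480/121 to the remainder.
  remainder 448/121x_1 - 656/121x_2 + 480/121 ≠ 0; add h_4 = 448/121x_1 - 656/121x_2 + 480/121 to the basis.

S(f_1,f_3): lcm = x_1x_2. S = 40/33x_1 - 2x_2^2 + 31/33x_2 + 162/11.
  leading term x_1: subtract (55/168)·h_4 from 40/33x_1 - 2x_2^2 + 31/33x_2 + 162/11 → -2x_2^2 + 19/7x_2 + 94/7
  leading term x_2^2: subtract (1/4)·f_2 from -2x_2^2 + 19/7x_2 + 94/7 → 19/7x_2 + 38/7
  leading term x_2: no divisor's leading term divides it; move 19/7x_2 to the remainder.
  leading term 1: no divisor's leading term divides it; move 38/7 to the remainder.
  remainder 19/7x_2 + 38/7 ≠ 0; add h_5 = 19/7x_2 + 38/7 to the basis.

The other S-polynomials (S(f_2,f_3), S(f_1,h_4), S(f_2,h_4), S(f_3,h_4), S(f_1,h_5), S(f_2,h_5), S(f_3,h_5), S(h_4,h_5)) all reduce to 0 modulo the current basis, so we have a Gröbner basis.
Inter-reduce: drop elements whose leading term is divisible by another's, tail-reduce, and make monic.
Reduced Gröbner basis: {x_1 + 4, x_2 + 2}.

The lex basis is triangular: the last element involves only x_2. Solving x_2 + 2 = 0 gives x_2 ∈ {-2}; substituting each value into the earlier elements determines the remaining variables.
  x_2 = -2: the earlier basis element becomes x_1 + 4 = 0, giving x_1 = -4 — point (-4, -2).
Zero-dimensionality of the ideal guarantees finitely many solutions over ℂ.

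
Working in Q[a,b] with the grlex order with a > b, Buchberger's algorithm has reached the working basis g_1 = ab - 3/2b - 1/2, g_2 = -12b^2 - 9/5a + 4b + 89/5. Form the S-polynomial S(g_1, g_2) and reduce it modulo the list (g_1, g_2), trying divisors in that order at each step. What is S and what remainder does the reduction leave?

S(g_1, g_2) = -3/20a^2 + 1/3ab - 3/2b^2 + 89/60a - 1/2b; remainder on division = -3/20a^2 + 41/24a - 1/2b - 247/120.

lcm(LM(g_1), LM(g_2)) = ab^2.
S = (lcm/LT(g_1))·g_1 − (lcm/LT(g_2))·g_2 = -3/20a^2 + 1/3ab - 3/2b^2 + 89/60a - 1/2b.
Reduce S modulo (g_1, g_2) in that order:
  leading term a^2: no divisor's leading term divides it; move -3/20a^2 to the remainder.
  leading term ab: subtract (1/3)·g_1 from 1/3ab - 3/2b^2 + 89/60a - 1/2b → -3/2b^2 + 89/60a + 1/6
  leading term b^2: subtract (1/8)·g_2 from -3/2b^2 + 89/60a + 1/6 → 41/24a - 1/2b - 247/120
  leading term a: no divisor's leading term divides it; move 41/24a to the remainder.
  leading term b: no divisor's leading term divides it; move -1/2b to the remainder.
  leading term 1: no divisor's leading term divides it; move -247/120 to the remainder.
The remainder -3/20a^2 + 41/24a - 1/2b - 247/120 is nonzero, so it would be added as the next basis element.
An S-polynomial is built so that the two leading terms cancel; whether anything survives reduction is exactly the Gröbner-basis criterion.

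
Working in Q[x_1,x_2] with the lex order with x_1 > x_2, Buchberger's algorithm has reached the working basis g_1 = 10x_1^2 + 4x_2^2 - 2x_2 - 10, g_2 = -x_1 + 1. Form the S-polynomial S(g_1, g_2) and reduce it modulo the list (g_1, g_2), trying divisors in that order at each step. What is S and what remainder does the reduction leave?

lcm(LM(g_1), LM(g_2)) = x_1^2.
S = (lcm/LT(g_1))·g_1 − (lcm/LT(g_2))·g_2 = x_1 + 2/5x_2^2 - 1/5x_2 - 1.
Reduce S modulo (g_1, g_2) in that order:
  leading term x_1: subtract (-1)·g_2 from x_1 + 2/5x_2^2 - 1/5x_2 - 1 → 2/5x_2^2 - 1/5x_2
  leading term x_2^2: no divisor's leading term divides it; move 2/5x_2^2 to the remainder.
  leading term x_2: no divisor's leading term divides it; move -1/5x_2 to the remainder.
The remainder 2/5x_2^2 - 1/5x_2 is nonzero, so it would be added as the next basis element.

S(g_1, g_2) = x_1 + 2/5x_2^2 - 1/5x_2 - 1; remainder on division = 2/5x_2^2 - 1/5x_2.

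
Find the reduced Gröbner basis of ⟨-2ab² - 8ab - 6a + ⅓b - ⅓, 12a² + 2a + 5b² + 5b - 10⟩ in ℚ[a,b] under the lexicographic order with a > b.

G = {a - 5/16b⁵ - 25/8b⁴ - 75/8b³ - 301/48b² + 115/12b + 19/2, b⁶ + 9b⁵ + 28b⁴ + 451/15b³ - 161/15b² - 196/5b - 272/15}

f_1 = -2ab² - 8ab - 6a + ⅓b - ⅓, LT = ab².
f_2 = 12a² + 2a + 5b² + 5b - 10, LT = a².

S(f_1,f_2): lcm = a²b². S = 4a²b + 3a² - ⅙ab² - ⅙ab + ⅙a - 5/12b⁴ - 5/12b³ + ⅚b².
  leading term a²b: subtract (⅓b)·f_2 from 4a²b + 3a² - ⅙ab² - ⅙ab + ⅙a - 5/12b⁴ - 5/12b³ + ⅚b² → 3a² - ⅙ab² - ⅚ab + ⅙a - 5/12b⁴ - 25/12b³ - ⅚b² + 10/3b
  leading term a²: subtract (¼)·f_2 from 3a² - ⅙ab² - ⅚ab + ⅙a - 5/12b⁴ - 25/12b³ - ⅚b² + 10/3b → -⅙ab² - ⅚ab - ⅓a - 5/12b⁴ - 25/12b³ - 25/12b² + 25/12b + 5/2
  leading term ab²: subtract (1/12)·f_1 from -⅙ab² - ⅚ab - ⅓a - 5/12b⁴ - 25/12b³ - 25/12b² + 25/12b + 5/2 → -⅙ab + ⅙a - 5/12b⁴ - 25/12b³ - 25/12b² + 37/18b + 91/36
  leading term ab: no divisor's leading term divides it; move -⅙ab to the remainder.
  leading term a: no divisor's leading term divides it; move ⅙a to the remainder.
  leading term b⁴: no divisor's leading term divides it; move -5/12b⁴ to the remainder.
  leading term b³: no divisor's leading term divides it; move -25/12b³ to the remainder.
  leading term b²: no divisor's leading term divides it; move -25/12b² to the remainder.
  leading term b: no divisor's leading term divides it; move 37/18b to the remainder.
  leading term 1: no divisor's leading term divides it; move 91/36 to the remainder.
  remainder -⅙ab + ⅙a - 5/12b⁴ - 25/12b³ - 25/12b² + 37/18b + 91/36 ≠ 0; add g_3 = -⅙ab + ⅙a - 5/12b⁴ - 25/12b³ - 25/12b² + 37/18b + 91/36 to the basis.

S(f_1,g_3): lcm = ab². S = 5ab + 3a - 5/2b⁵ - 25/2b⁴ - 25/2b³ + 37/3b² + 15b + ⅙.
  leading term ab: subtract (-30)·g_3 from 5ab + 3a - 5/2b⁵ - 25/2b⁴ - 25/2b³ + 37/3b² + 15b + ⅙ → 8a - 5/2b⁵ - 25b⁴ - 75b³ - 301/6b² + 230/3b + 76
  leading term a: no divisor's leading term divides it; move 8a to the remainder.
  leading term b⁵: no divisor's leading term divides it; move -5/2b⁵ to the remainder.
  leading term b⁴: no divisor's leading term divides it; move -25b⁴ to the remainder.
  leading term b³: no divisor's leading term divides it; move -75b³ to the remainder.
  leading term b²: no divisor's leading term divides it; move -301/6b² to the remainder.
  leading term b: no divisor's leading term divides it; move 230/3b to the remainder.
  leading term 1: no divisor's leading term divides it; move 76 to the remainder.
  remainder 8a - 5/2b⁵ - 25b⁴ - 75b³ - 301/6b² + 230/3b + 76 ≠ 0; add g_4 = 8a - 5/2b⁵ - 25b⁴ - 75b³ - 301/6b² + 230/3b + 76 to the basis.

S(f_1,g_4): lcm = ab². S = 4ab + 3a + 5/16b⁷ + 25/8b⁶ + 75/8b⁵ + 301/48b⁴ - 115/12b³ - 19/2b² - ⅙b + ⅙.
  leading term ab: subtract (-24)·g_3 from 4ab + 3a + 5/16b⁷ + 25/8b⁶ + 75/8b⁵ + 301/48b⁴ - 115/12b³ - 19/2b² - ⅙b + ⅙ → 7a + 5/16b⁷ + 25/8b⁶ + 75/8b⁵ - 179/48b⁴ - 715/12b³ - 119/2b² + 295/6b + 365/6
  leading term a: subtract (⅞)·g_4 from 7a + 5/16b⁷ + 25/8b⁶ + 75/8b⁵ - 179/48b⁴ - 715/12b³ - 119/2b² + 295/6b + 365/6 → 5/16b⁷ + 25/8b⁶ + 185/16b⁵ + 871/48b⁴ + 145/24b³ - 749/48b² - 215/12b - 17/3
  leading term b⁷: no divisor's leading term divides it; move 5/16b⁷ to the remainder.
  leading term b⁶: no divisor's leading term divides it; move 25/8b⁶ to the remainder.
  leading term b⁵: no divisor's leading term divides it; move 185/16b⁵ to the remainder.
  leading term b⁴: no divisor's leading term divides it; move 871/48b⁴ to the remainder.
  leading term b³: no divisor's leading term divides it; move 145/24b³ to the remainder.
  leading term b²: no divisor's leading term divides it; move -749/48b² to the remainder.
  leading term b: no divisor's leading term divides it; move -215/12b to the remainder.
  leading term 1: no divisor's leading term divides it; move -17/3 to the remainder.
  remainder 5/16b⁷ + 25/8b⁶ + 185/16b⁵ + 871/48b⁴ + 145/24b³ - 749/48b² - 215/12b - 17/3 ≠ 0; add g_5 = 5/16b⁷ + 25/8b⁶ + 185/16b⁵ + 871/48b⁴ + 145/24b³ - 749/48b² - 215/12b - 17/3 to the basis.

S(g_3,g_4): lcm = ab. S = -a + 5/16b⁶ + 25/8b⁵ + 95/8b⁴ + 901/48b³ + 35/12b² - 131/6b - 91/6.
  leading term a: subtract (-⅛)·g_4 from -a + 5/16b⁶ + 25/8b⁵ + 95/8b⁴ + 901/48b³ + 35/12b² - 131/6b - 91/6 → 5/16b⁶ + 45/16b⁵ + 35/4b⁴ + 451/48b³ - 161/48b² - 49/4b - 17/3
  leading term b⁶: no divisor's leading term divides it; move 5/16b⁶ to the remainder.
  leading term b⁵: no divisor's leading term divides it; move 45/16b⁵ to the remainder.
  leading term b⁴: no divisor's leading term divides it; move 35/4b⁴ to the remainder.
  leading term b³: no divisor's leading term divides it; move 451/48b³ to the remainder.
  leading term b²: no divisor's leading term divides it; move -161/48b² to the remainder.
  leading term b: no divisor's leading term divides it; move -49/4b to the remainder.
  leading term 1: no divisor's leading term divides it; move -17/3 to the remainder.
  remainder 5/16b⁶ + 45/16b⁵ + 35/4b⁴ + 451/48b³ - 161/48b² - 49/4b - 17/3 ≠ 0; add g_6 = 5/16b⁶ + 45/16b⁵ + 35/4b⁴ + 451/48b³ - 161/48b² - 49/4b - 17/3 to the basis.

The other S-polynomials (S(f_2,g_3), S(f_2,g_4), S(f_1,g_5), S(f_2,g_5), S(g_3,g_5), S(g_4,g_5), S(f_1,g_6), S(f_2,g_6), S(g_3,g_6), S(g_4,g_6), S(g_5,g_6)) all reduce to 0 modulo the current basis, so we have a Gröbner basis.
Inter-reduce: drop elements whose leading term is divisible by another's, tail-reduce, and make monic.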